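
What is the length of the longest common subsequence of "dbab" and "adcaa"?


LCS of "dbab" and "adcaa"
DP table:
           a    d    c    a    a
      0    0    0    0    0    0
  d   0    0    1    1    1    1
  b   0    0    1    1    1    1
  a   0    1    1    1    2    2
  b   0    1    1    1    2    2
LCS length = dp[4][5] = 2

2


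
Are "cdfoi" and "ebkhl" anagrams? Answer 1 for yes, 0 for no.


Strings: "cdfoi", "ebkhl"
Sorted first:  cdfio
Sorted second: behkl
Differ at position 0: 'c' vs 'b' => not anagrams

0


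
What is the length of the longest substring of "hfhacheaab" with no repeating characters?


Input: "hfhacheaab"
Sliding window (track last position of each char):
  Position 0 ('h'): window [0,0] length 1 -- new best
  Position 1 ('f'): window [0,1] length 2 -- new best
  Position 2 ('h'): repeat (last at 0), move window start to 1
  Position 2 ('h'): window [1,2] length 2
  Position 3 ('a'): window [1,3] length 3 -- new best
  Position 4 ('c'): window [1,4] length 4 -- new best
  Position 5 ('h'): repeat (last at 2), move window start to 3
  Position 5 ('h'): window [3,5] length 3
  Position 6 ('e'): window [3,6] length 4
  Position 7 ('a'): repeat (last at 3), move window start to 4
  Position 7 ('a'): window [4,7] length 4
  Position 8 ('a'): repeat (last at 7), move window start to 8
  Position 8 ('a'): window [8,8] length 1
  Position 9 ('b'): window [8,9] length 2
Longest substring with no repeats: "fhac" with length 4

4


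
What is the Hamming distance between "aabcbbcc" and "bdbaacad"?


Comparing "aabcbbcc" and "bdbaacad" position by position:
  Position 0: 'a' vs 'b' => differ
  Position 1: 'a' vs 'd' => differ
  Position 2: 'b' vs 'b' => same
  Position 3: 'c' vs 'a' => differ
  Position 4: 'b' vs 'a' => differ
  Position 5: 'b' vs 'c' => differ
  Position 6: 'c' vs 'a' => differ
  Position 7: 'c' vs 'd' => differ
Total differences (Hamming distance): 7

7


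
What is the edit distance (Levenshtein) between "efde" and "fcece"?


Computing edit distance: "efde" -> "fcece"
DP table:
           f    c    e    c    e
      0    1    2    3    4    5
  e   1    1    2    2    3    4
  f   2    1    2    3    3    4
  d   3    2    2    3    4    4
  e   4    3    3    2    3    4
Edit distance = dp[4][5] = 4

4


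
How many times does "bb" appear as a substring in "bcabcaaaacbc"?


Searching for "bb" in "bcabcaaaacbc"
Scanning each position:
  Position 0: "bc" => no
  Position 1: "ca" => no
  Position 2: "ab" => no
  Position 3: "bc" => no
  Position 4: "ca" => no
  Position 5: "aa" => no
  Position 6: "aa" => no
  Position 7: "aa" => no
  Position 8: "ac" => no
  Position 9: "cb" => no
  Position 10: "bc" => no
Total occurrences: 0

0


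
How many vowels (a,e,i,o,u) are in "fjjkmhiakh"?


Input: fjjkmhiakh
Checking each character:
  'f' at position 0: consonant
  'j' at position 1: consonant
  'j' at position 2: consonant
  'k' at position 3: consonant
  'm' at position 4: consonant
  'h' at position 5: consonant
  'i' at position 6: vowel (running total: 1)
  'a' at position 7: vowel (running total: 2)
  'k' at position 8: consonant
  'h' at position 9: consonant
Total vowels: 2

2


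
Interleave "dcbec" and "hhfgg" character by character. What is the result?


Interleaving "dcbec" and "hhfgg":
  Position 0: 'd' from first, 'h' from second => "dh"
  Position 1: 'c' from first, 'h' from second => "ch"
  Position 2: 'b' from first, 'f' from second => "bf"
  Position 3: 'e' from first, 'g' from second => "eg"
  Position 4: 'c' from first, 'g' from second => "cg"
Result: dhchbfegcg

dhchbfegcg


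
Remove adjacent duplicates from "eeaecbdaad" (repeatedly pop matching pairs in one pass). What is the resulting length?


Input: eeaecbdaad
Stack-based adjacent duplicate removal:
  Read 'e': push. Stack: e
  Read 'e': matches stack top 'e' => pop. Stack: (empty)
  Read 'a': push. Stack: a
  Read 'e': push. Stack: ae
  Read 'c': push. Stack: aec
  Read 'b': push. Stack: aecb
  Read 'd': push. Stack: aecbd
  Read 'a': push. Stack: aecbda
  Read 'a': matches stack top 'a' => pop. Stack: aecbd
  Read 'd': matches stack top 'd' => pop. Stack: aecb
Final stack: "aecb" (length 4)

4


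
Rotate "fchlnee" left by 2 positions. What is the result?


Input: "fchlnee", rotate left by 2
First 2 characters: "fc"
Remaining characters: "hlnee"
Concatenate remaining + first: "hlnee" + "fc" = "hlneefc"

hlneefc


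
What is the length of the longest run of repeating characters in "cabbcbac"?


Input: "cabbcbac"
Scanning for longest run:
  Position 1 ('a'): new char, reset run to 1
  Position 2 ('b'): new char, reset run to 1
  Position 3 ('b'): continues run of 'b', length=2
  Position 4 ('c'): new char, reset run to 1
  Position 5 ('b'): new char, reset run to 1
  Position 6 ('a'): new char, reset run to 1
  Position 7 ('c'): new char, reset run to 1
Longest run: 'b' with length 2

2


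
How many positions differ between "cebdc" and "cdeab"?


Comparing "cebdc" and "cdeab" position by position:
  Position 0: 'c' vs 'c' => same
  Position 1: 'e' vs 'd' => DIFFER
  Position 2: 'b' vs 'e' => DIFFER
  Position 3: 'd' vs 'a' => DIFFER
  Position 4: 'c' vs 'b' => DIFFER
Positions that differ: 4

4


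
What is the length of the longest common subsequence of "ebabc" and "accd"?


LCS of "ebabc" and "accd"
DP table:
           a    c    c    d
      0    0    0    0    0
  e   0    0    0    0    0
  b   0    0    0    0    0
  a   0    1    1    1    1
  b   0    1    1    1    1
  c   0    1    2    2    2
LCS length = dp[5][4] = 2

2


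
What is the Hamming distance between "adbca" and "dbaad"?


Comparing "adbca" and "dbaad" position by position:
  Position 0: 'a' vs 'd' => differ
  Position 1: 'd' vs 'b' => differ
  Position 2: 'b' vs 'a' => differ
  Position 3: 'c' vs 'a' => differ
  Position 4: 'a' vs 'd' => differ
Total differences (Hamming distance): 5

5


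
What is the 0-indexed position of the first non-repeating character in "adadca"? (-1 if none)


Input: adadca
Character frequencies:
  'a': 3
  'c': 1
  'd': 2
Scanning left to right for freq == 1:
  Position 0 ('a'): freq=3, skip
  Position 1 ('d'): freq=2, skip
  Position 2 ('a'): freq=3, skip
  Position 3 ('d'): freq=2, skip
  Position 4 ('c'): unique! => answer = 4

4


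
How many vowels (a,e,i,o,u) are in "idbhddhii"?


Input: idbhddhii
Checking each character:
  'i' at position 0: vowel (running total: 1)
  'd' at position 1: consonant
  'b' at position 2: consonant
  'h' at position 3: consonant
  'd' at position 4: consonant
  'd' at position 5: consonant
  'h' at position 6: consonant
  'i' at position 7: vowel (running total: 2)
  'i' at position 8: vowel (running total: 3)
Total vowels: 3

3


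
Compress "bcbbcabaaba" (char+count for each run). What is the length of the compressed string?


Input: bcbbcabaaba
Runs:
  'b' x 1 => "b1"
  'c' x 1 => "c1"
  'b' x 2 => "b2"
  'c' x 1 => "c1"
  'a' x 1 => "a1"
  'b' x 1 => "b1"
  'a' x 2 => "a2"
  'b' x 1 => "b1"
  'a' x 1 => "a1"
Compressed: "b1c1b2c1a1b1a2b1a1"
Compressed length: 18

18


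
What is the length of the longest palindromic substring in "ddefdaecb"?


Input: "ddefdaecb"
Checking substrings for palindromes:
  [0:2] "dd" (len 2) => palindrome
Longest palindromic substring: "dd" with length 2

2


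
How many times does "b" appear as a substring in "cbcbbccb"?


Searching for "b" in "cbcbbccb"
Scanning each position:
  Position 0: "c" => no
  Position 1: "b" => MATCH
  Position 2: "c" => no
  Position 3: "b" => MATCH
  Position 4: "b" => MATCH
  Position 5: "c" => no
  Position 6: "c" => no
  Position 7: "b" => MATCH
Total occurrences: 4

4


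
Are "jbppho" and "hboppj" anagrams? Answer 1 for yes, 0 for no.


Strings: "jbppho", "hboppj"
Sorted first:  bhjopp
Sorted second: bhjopp
Sorted forms match => anagrams

1


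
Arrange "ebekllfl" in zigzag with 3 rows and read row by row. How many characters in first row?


Zigzag "ebekllfl" into 3 rows:
Placing characters:
  'e' => row 0
  'b' => row 1
  'e' => row 2
  'k' => row 1
  'l' => row 0
  'l' => row 1
  'f' => row 2
  'l' => row 1
Rows:
  Row 0: "el"
  Row 1: "bkll"
  Row 2: "ef"
First row length: 2

2


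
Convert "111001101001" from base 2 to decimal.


Input: "111001101001" in base 2
Positional expansion:
  Digit '1' (value 1) x 2^11 = 2048
  Digit '1' (value 1) x 2^10 = 1024
  Digit '1' (value 1) x 2^9 = 512
  Digit '0' (value 0) x 2^8 = 0
  Digit '0' (value 0) x 2^7 = 0
  Digit '1' (value 1) x 2^6 = 64
  Digit '1' (value 1) x 2^5 = 32
  Digit '0' (value 0) x 2^4 = 0
  Digit '1' (value 1) x 2^3 = 8
  Digit '0' (value 0) x 2^2 = 0
  Digit '0' (value 0) x 2^1 = 0
  Digit '1' (value 1) x 2^0 = 1
Sum = 3689

3689


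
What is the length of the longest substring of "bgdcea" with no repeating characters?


Input: "bgdcea"
Sliding window (track last position of each char):
  Position 0 ('b'): window [0,0] length 1 -- new best
  Position 1 ('g'): window [0,1] length 2 -- new best
  Position 2 ('d'): window [0,2] length 3 -- new best
  Position 3 ('c'): window [0,3] length 4 -- new best
  Position 4 ('e'): window [0,4] length 5 -- new best
  Position 5 ('a'): window [0,5] length 6 -- new best
Longest substring with no repeats: "bgdcea" with length 6

6


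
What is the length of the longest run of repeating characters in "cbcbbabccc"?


Input: "cbcbbabccc"
Scanning for longest run:
  Position 1 ('b'): new char, reset run to 1
  Position 2 ('c'): new char, reset run to 1
  Position 3 ('b'): new char, reset run to 1
  Position 4 ('b'): continues run of 'b', length=2
  Position 5 ('a'): new char, reset run to 1
  Position 6 ('b'): new char, reset run to 1
  Position 7 ('c'): new char, reset run to 1
  Position 8 ('c'): continues run of 'c', length=2
  Position 9 ('c'): continues run of 'c', length=3
Longest run: 'c' with length 3

3


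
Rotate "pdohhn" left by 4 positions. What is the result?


Input: "pdohhn", rotate left by 4
First 4 characters: "pdoh"
Remaining characters: "hn"
Concatenate remaining + first: "hn" + "pdoh" = "hnpdoh"

hnpdoh


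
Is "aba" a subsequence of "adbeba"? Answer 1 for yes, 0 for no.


Check if "aba" is a subsequence of "adbeba"
Greedy scan:
  Position 0 ('a'): matches sub[0] = 'a'
  Position 1 ('d'): no match needed
  Position 2 ('b'): matches sub[1] = 'b'
  Position 3 ('e'): no match needed
  Position 4 ('b'): no match needed
  Position 5 ('a'): matches sub[2] = 'a'
All 3 characters matched => is a subsequence

1


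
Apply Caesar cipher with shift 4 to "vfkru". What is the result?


Caesar cipher: shift "vfkru" by 4
  'v' (pos 21) + 4 = pos 25 = 'z'
  'f' (pos 5) + 4 = pos 9 = 'j'
  'k' (pos 10) + 4 = pos 14 = 'o'
  'r' (pos 17) + 4 = pos 21 = 'v'
  'u' (pos 20) + 4 = pos 24 = 'y'
Result: zjovy

zjovy


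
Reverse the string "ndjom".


Input: ndjom
Reading characters right to left:
  Position 4: 'm'
  Position 3: 'o'
  Position 2: 'j'
  Position 1: 'd'
  Position 0: 'n'
Reversed: mojdn

mojdn


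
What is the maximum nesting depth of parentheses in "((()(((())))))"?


Input: "((()(((())))))"
Tracking depth:
  Position 0 '(': depth becomes 1
  Position 1 '(': depth becomes 2
  Position 2 '(': depth becomes 3
  Position 3 ')': depth becomes 2
  Position 4 '(': depth becomes 3
  Position 5 '(': depth becomes 4
  Position 6 '(': depth becomes 5
  Position 7 '(': depth becomes 6
  Position 8 ')': depth becomes 5
  Position 9 ')': depth becomes 4
  Position 10 ')': depth becomes 3
  Position 11 ')': depth becomes 2
  Position 12 ')': depth becomes 1
  Position 13 ')': depth becomes 0
Maximum depth reached: 6

6


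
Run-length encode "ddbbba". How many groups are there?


Input: ddbbba
Scanning for consecutive runs:
  Group 1: 'd' x 2 (positions 0-1)
  Group 2: 'b' x 3 (positions 2-4)
  Group 3: 'a' x 1 (positions 5-5)
Total groups: 3

3


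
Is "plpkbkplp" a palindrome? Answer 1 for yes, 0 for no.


Input: plpkbkplp
Reversed: plpkbkplp
  Compare pos 0 ('p') with pos 8 ('p'): match
  Compare pos 1 ('l') with pos 7 ('l'): match
  Compare pos 2 ('p') with pos 6 ('p'): match
  Compare pos 3 ('k') with pos 5 ('k'): match
Result: palindrome

1


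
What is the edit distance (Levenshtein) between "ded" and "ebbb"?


Computing edit distance: "ded" -> "ebbb"
DP table:
           e    b    b    b
      0    1    2    3    4
  d   1    1    2    3    4
  e   2    1    2    3    4
  d   3    2    2    3    4
Edit distance = dp[3][4] = 4

4


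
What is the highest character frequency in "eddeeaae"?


Input: eddeeaae
Character counts:
  'a': 2
  'd': 2
  'e': 4
Maximum frequency: 4

4


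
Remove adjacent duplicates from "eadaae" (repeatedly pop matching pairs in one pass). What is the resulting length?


Input: eadaae
Stack-based adjacent duplicate removal:
  Read 'e': push. Stack: e
  Read 'a': push. Stack: ea
  Read 'd': push. Stack: ead
  Read 'a': push. Stack: eada
  Read 'a': matches stack top 'a' => pop. Stack: ead
  Read 'e': push. Stack: eade
Final stack: "eade" (length 4)

4


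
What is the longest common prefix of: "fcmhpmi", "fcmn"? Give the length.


Words: fcmhpmi, fcmn
  Position 0: all 'f' => match
  Position 1: all 'c' => match
  Position 2: all 'm' => match
  Position 3: ('h', 'n') => mismatch, stop
LCP = "fcm" (length 3)

3


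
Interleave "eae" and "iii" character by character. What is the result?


Interleaving "eae" and "iii":
  Position 0: 'e' from first, 'i' from second => "ei"
  Position 1: 'a' from first, 'i' from second => "ai"
  Position 2: 'e' from first, 'i' from second => "ei"
Result: eiaiei

eiaiei


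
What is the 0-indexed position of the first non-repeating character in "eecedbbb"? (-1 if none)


Input: eecedbbb
Character frequencies:
  'b': 3
  'c': 1
  'd': 1
  'e': 3
Scanning left to right for freq == 1:
  Position 0 ('e'): freq=3, skip
  Position 1 ('e'): freq=3, skip
  Position 2 ('c'): unique! => answer = 2

2


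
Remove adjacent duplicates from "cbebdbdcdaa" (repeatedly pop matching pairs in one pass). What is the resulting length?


Input: cbebdbdcdaa
Stack-based adjacent duplicate removal:
  Read 'c': push. Stack: c
  Read 'b': push. Stack: cb
  Read 'e': push. Stack: cbe
  Read 'b': push. Stack: cbeb
  Read 'd': push. Stack: cbebd
  Read 'b': push. Stack: cbebdb
  Read 'd': push. Stack: cbebdbd
  Read 'c': push. Stack: cbebdbdc
  Read 'd': push. Stack: cbebdbdcd
  Read 'a': push. Stack: cbebdbdcda
  Read 'a': matches stack top 'a' => pop. Stack: cbebdbdcd
Final stack: "cbebdbdcd" (length 9)

9


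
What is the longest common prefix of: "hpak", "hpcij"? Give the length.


Words: hpak, hpcij
  Position 0: all 'h' => match
  Position 1: all 'p' => match
  Position 2: ('a', 'c') => mismatch, stop
LCP = "hp" (length 2)

2


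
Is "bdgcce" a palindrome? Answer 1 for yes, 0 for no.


Input: bdgcce
Reversed: eccgdb
  Compare pos 0 ('b') with pos 5 ('e'): MISMATCH
  Compare pos 1 ('d') with pos 4 ('c'): MISMATCH
  Compare pos 2 ('g') with pos 3 ('c'): MISMATCH
Result: not a palindrome

0


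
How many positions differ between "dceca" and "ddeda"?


Comparing "dceca" and "ddeda" position by position:
  Position 0: 'd' vs 'd' => same
  Position 1: 'c' vs 'd' => DIFFER
  Position 2: 'e' vs 'e' => same
  Position 3: 'c' vs 'd' => DIFFER
  Position 4: 'a' vs 'a' => same
Positions that differ: 2

2


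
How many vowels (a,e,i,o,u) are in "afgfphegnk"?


Input: afgfphegnk
Checking each character:
  'a' at position 0: vowel (running total: 1)
  'f' at position 1: consonant
  'g' at position 2: consonant
  'f' at position 3: consonant
  'p' at position 4: consonant
  'h' at position 5: consonant
  'e' at position 6: vowel (running total: 2)
  'g' at position 7: consonant
  'n' at position 8: consonant
  'k' at position 9: consonant
Total vowels: 2

2


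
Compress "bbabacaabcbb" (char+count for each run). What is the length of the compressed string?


Input: bbabacaabcbb
Runs:
  'b' x 2 => "b2"
  'a' x 1 => "a1"
  'b' x 1 => "b1"
  'a' x 1 => "a1"
  'c' x 1 => "c1"
  'a' x 2 => "a2"
  'b' x 1 => "b1"
  'c' x 1 => "c1"
  'b' x 2 => "b2"
Compressed: "b2a1b1a1c1a2b1c1b2"
Compressed length: 18

18


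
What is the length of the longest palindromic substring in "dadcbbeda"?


Input: "dadcbbeda"
Checking substrings for palindromes:
  [0:3] "dad" (len 3) => palindrome
  [4:6] "bb" (len 2) => palindrome
Longest palindromic substring: "dad" with length 3

3


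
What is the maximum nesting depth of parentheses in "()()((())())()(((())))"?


Input: "()()((())())()(((())))"
Tracking depth:
  Position 0 '(': depth becomes 1
  Position 1 ')': depth becomes 0
  Position 2 '(': depth becomes 1
  Position 3 ')': depth becomes 0
  Position 4 '(': depth becomes 1
  Position 5 '(': depth becomes 2
  Position 6 '(': depth becomes 3
  Position 7 ')': depth becomes 2
  Position 8 ')': depth becomes 1
  Position 9 '(': depth becomes 2
  Position 10 ')': depth becomes 1
  Position 11 ')': depth becomes 0
  Position 12 '(': depth becomes 1
  Position 13 ')': depth becomes 0
  Position 14 '(': depth becomes 1
  Position 15 '(': depth becomes 2
  Position 16 '(': depth becomes 3
  Position 17 '(': depth becomes 4
  Position 18 ')': depth becomes 3
  Position 19 ')': depth becomes 2
  Position 20 ')': depth becomes 1
  Position 21 ')': depth becomes 0
Maximum depth reached: 4

4


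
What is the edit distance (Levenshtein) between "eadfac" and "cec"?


Computing edit distance: "eadfac" -> "cec"
DP table:
           c    e    c
      0    1    2    3
  e   1    1    1    2
  a   2    2    2    2
  d   3    3    3    3
  f   4    4    4    4
  a   5    5    5    5
  c   6    5    6    5
Edit distance = dp[6][3] = 5

5


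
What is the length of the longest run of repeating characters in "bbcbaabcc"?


Input: "bbcbaabcc"
Scanning for longest run:
  Position 1 ('b'): continues run of 'b', length=2
  Position 2 ('c'): new char, reset run to 1
  Position 3 ('b'): new char, reset run to 1
  Position 4 ('a'): new char, reset run to 1
  Position 5 ('a'): continues run of 'a', length=2
  Position 6 ('b'): new char, reset run to 1
  Position 7 ('c'): new char, reset run to 1
  Position 8 ('c'): continues run of 'c', length=2
Longest run: 'b' with length 2

2


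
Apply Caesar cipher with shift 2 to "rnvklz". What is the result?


Caesar cipher: shift "rnvklz" by 2
  'r' (pos 17) + 2 = pos 19 = 't'
  'n' (pos 13) + 2 = pos 15 = 'p'
  'v' (pos 21) + 2 = pos 23 = 'x'
  'k' (pos 10) + 2 = pos 12 = 'm'
  'l' (pos 11) + 2 = pos 13 = 'n'
  'z' (pos 25) + 2 = pos 1 = 'b'
Result: tpxmnb

tpxmnb


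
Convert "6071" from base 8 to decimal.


Input: "6071" in base 8
Positional expansion:
  Digit '6' (value 6) x 8^3 = 3072
  Digit '0' (value 0) x 8^2 = 0
  Digit '7' (value 7) x 8^1 = 56
  Digit '1' (value 1) x 8^0 = 1
Sum = 3129

3129


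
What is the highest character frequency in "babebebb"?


Input: babebebb
Character counts:
  'a': 1
  'b': 5
  'e': 2
Maximum frequency: 5

5


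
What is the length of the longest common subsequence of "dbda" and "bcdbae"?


LCS of "dbda" and "bcdbae"
DP table:
           b    c    d    b    a    e
      0    0    0    0    0    0    0
  d   0    0    0    1    1    1    1
  b   0    1    1    1    2    2    2
  d   0    1    1    2    2    2    2
  a   0    1    1    2    2    3    3
LCS length = dp[4][6] = 3

3


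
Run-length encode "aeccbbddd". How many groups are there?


Input: aeccbbddd
Scanning for consecutive runs:
  Group 1: 'a' x 1 (positions 0-0)
  Group 2: 'e' x 1 (positions 1-1)
  Group 3: 'c' x 2 (positions 2-3)
  Group 4: 'b' x 2 (positions 4-5)
  Group 5: 'd' x 3 (positions 6-8)
Total groups: 5

5


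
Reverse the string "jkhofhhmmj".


Input: jkhofhhmmj
Reading characters right to left:
  Position 9: 'j'
  Position 8: 'm'
  Position 7: 'm'
  Position 6: 'h'
  Position 5: 'h'
  Position 4: 'f'
  Position 3: 'o'
  Position 2: 'h'
  Position 1: 'k'
  Position 0: 'j'
Reversed: jmmhhfohkj

jmmhhfohkj


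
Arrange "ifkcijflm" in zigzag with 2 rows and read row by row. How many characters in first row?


Zigzag "ifkcijflm" into 2 rows:
Placing characters:
  'i' => row 0
  'f' => row 1
  'k' => row 0
  'c' => row 1
  'i' => row 0
  'j' => row 1
  'f' => row 0
  'l' => row 1
  'm' => row 0
Rows:
  Row 0: "ikifm"
  Row 1: "fcjl"
First row length: 5

5


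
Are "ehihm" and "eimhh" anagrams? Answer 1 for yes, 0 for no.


Strings: "ehihm", "eimhh"
Sorted first:  ehhim
Sorted second: ehhim
Sorted forms match => anagrams

1


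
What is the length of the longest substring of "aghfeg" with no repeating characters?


Input: "aghfeg"
Sliding window (track last position of each char):
  Position 0 ('a'): window [0,0] length 1 -- new best
  Position 1 ('g'): window [0,1] length 2 -- new best
  Position 2 ('h'): window [0,2] length 3 -- new best
  Position 3 ('f'): window [0,3] length 4 -- new best
  Position 4 ('e'): window [0,4] length 5 -- new best
  Position 5 ('g'): repeat (last at 1), move window start to 2
  Position 5 ('g'): window [2,5] length 4
Longest substring with no repeats: "aghfe" with length 5

5


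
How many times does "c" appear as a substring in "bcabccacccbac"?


Searching for "c" in "bcabccacccbac"
Scanning each position:
  Position 0: "b" => no
  Position 1: "c" => MATCH
  Position 2: "a" => no
  Position 3: "b" => no
  Position 4: "c" => MATCH
  Position 5: "c" => MATCH
  Position 6: "a" => no
  Position 7: "c" => MATCH
  Position 8: "c" => MATCH
  Position 9: "c" => MATCH
  Position 10: "b" => no
  Position 11: "a" => no
  Position 12: "c" => MATCH
Total occurrences: 7

7


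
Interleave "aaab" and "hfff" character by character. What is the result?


Interleaving "aaab" and "hfff":
  Position 0: 'a' from first, 'h' from second => "ah"
  Position 1: 'a' from first, 'f' from second => "af"
  Position 2: 'a' from first, 'f' from second => "af"
  Position 3: 'b' from first, 'f' from second => "bf"
Result: ahafafbf

ahafafbf


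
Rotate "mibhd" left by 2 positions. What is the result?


Input: "mibhd", rotate left by 2
First 2 characters: "mi"
Remaining characters: "bhd"
Concatenate remaining + first: "bhd" + "mi" = "bhdmi"

bhdmi


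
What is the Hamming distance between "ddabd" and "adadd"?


Comparing "ddabd" and "adadd" position by position:
  Position 0: 'd' vs 'a' => differ
  Position 1: 'd' vs 'd' => same
  Position 2: 'a' vs 'a' => same
  Position 3: 'b' vs 'd' => differ
  Position 4: 'd' vs 'd' => same
Total differences (Hamming distance): 2

2


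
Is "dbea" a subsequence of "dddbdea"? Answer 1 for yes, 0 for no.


Check if "dbea" is a subsequence of "dddbdea"
Greedy scan:
  Position 0 ('d'): matches sub[0] = 'd'
  Position 1 ('d'): no match needed
  Position 2 ('d'): no match needed
  Position 3 ('b'): matches sub[1] = 'b'
  Position 4 ('d'): no match needed
  Position 5 ('e'): matches sub[2] = 'e'
  Position 6 ('a'): matches sub[3] = 'a'
All 4 characters matched => is a subsequence

1


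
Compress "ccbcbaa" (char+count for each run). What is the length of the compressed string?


Input: ccbcbaa
Runs:
  'c' x 2 => "c2"
  'b' x 1 => "b1"
  'c' x 1 => "c1"
  'b' x 1 => "b1"
  'a' x 2 => "a2"
Compressed: "c2b1c1b1a2"
Compressed length: 10

10


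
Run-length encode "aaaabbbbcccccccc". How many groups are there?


Input: aaaabbbbcccccccc
Scanning for consecutive runs:
  Group 1: 'a' x 4 (positions 0-3)
  Group 2: 'b' x 4 (positions 4-7)
  Group 3: 'c' x 8 (positions 8-15)
Total groups: 3

3


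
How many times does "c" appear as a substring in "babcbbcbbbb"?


Searching for "c" in "babcbbcbbbb"
Scanning each position:
  Position 0: "b" => no
  Position 1: "a" => no
  Position 2: "b" => no
  Position 3: "c" => MATCH
  Position 4: "b" => no
  Position 5: "b" => no
  Position 6: "c" => MATCH
  Position 7: "b" => no
  Position 8: "b" => no
  Position 9: "b" => no
  Position 10: "b" => no
Total occurrences: 2

2


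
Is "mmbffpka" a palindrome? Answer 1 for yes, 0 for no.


Input: mmbffpka
Reversed: akpffbmm
  Compare pos 0 ('m') with pos 7 ('a'): MISMATCH
  Compare pos 1 ('m') with pos 6 ('k'): MISMATCH
  Compare pos 2 ('b') with pos 5 ('p'): MISMATCH
  Compare pos 3 ('f') with pos 4 ('f'): match
Result: not a palindrome

0


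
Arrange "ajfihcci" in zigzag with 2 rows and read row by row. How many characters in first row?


Zigzag "ajfihcci" into 2 rows:
Placing characters:
  'a' => row 0
  'j' => row 1
  'f' => row 0
  'i' => row 1
  'h' => row 0
  'c' => row 1
  'c' => row 0
  'i' => row 1
Rows:
  Row 0: "afhc"
  Row 1: "jici"
First row length: 4

4


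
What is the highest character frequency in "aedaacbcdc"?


Input: aedaacbcdc
Character counts:
  'a': 3
  'b': 1
  'c': 3
  'd': 2
  'e': 1
Maximum frequency: 3

3


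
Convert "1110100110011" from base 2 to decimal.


Input: "1110100110011" in base 2
Positional expansion:
  Digit '1' (value 1) x 2^12 = 4096
  Digit '1' (value 1) x 2^11 = 2048
  Digit '1' (value 1) x 2^10 = 1024
  Digit '0' (value 0) x 2^9 = 0
  Digit '1' (value 1) x 2^8 = 256
  Digit '0' (value 0) x 2^7 = 0
  Digit '0' (value 0) x 2^6 = 0
  Digit '1' (value 1) x 2^5 = 32
  Digit '1' (value 1) x 2^4 = 16
  Digit '0' (value 0) x 2^3 = 0
  Digit '0' (value 0) x 2^2 = 0
  Digit '1' (value 1) x 2^1 = 2
  Digit '1' (value 1) x 2^0 = 1
Sum = 7475

7475


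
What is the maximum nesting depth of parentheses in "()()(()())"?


Input: "()()(()())"
Tracking depth:
  Position 0 '(': depth becomes 1
  Position 1 ')': depth becomes 0
  Position 2 '(': depth becomes 1
  Position 3 ')': depth becomes 0
  Position 4 '(': depth becomes 1
  Position 5 '(': depth becomes 2
  Position 6 ')': depth becomes 1
  Position 7 '(': depth becomes 2
  Position 8 ')': depth becomes 1
  Position 9 ')': depth becomes 0
Maximum depth reached: 2

2


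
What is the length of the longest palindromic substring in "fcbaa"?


Input: "fcbaa"
Checking substrings for palindromes:
  [3:5] "aa" (len 2) => palindrome
Longest palindromic substring: "aa" with length 2

2


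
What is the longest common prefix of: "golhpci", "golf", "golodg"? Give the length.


Words: golhpci, golf, golodg
  Position 0: all 'g' => match
  Position 1: all 'o' => match
  Position 2: all 'l' => match
  Position 3: ('h', 'f', 'o') => mismatch, stop
LCP = "gol" (length 3)

3


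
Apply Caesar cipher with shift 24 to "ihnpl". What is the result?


Caesar cipher: shift "ihnpl" by 24
  'i' (pos 8) + 24 = pos 6 = 'g'
  'h' (pos 7) + 24 = pos 5 = 'f'
  'n' (pos 13) + 24 = pos 11 = 'l'
  'p' (pos 15) + 24 = pos 13 = 'n'
  'l' (pos 11) + 24 = pos 9 = 'j'
Result: gflnj

gflnj


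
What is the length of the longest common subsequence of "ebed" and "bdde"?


LCS of "ebed" and "bdde"
DP table:
           b    d    d    e
      0    0    0    0    0
  e   0    0    0    0    1
  b   0    1    1    1    1
  e   0    1    1    1    2
  d   0    1    2    2    2
LCS length = dp[4][4] = 2

2


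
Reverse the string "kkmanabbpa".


Input: kkmanabbpa
Reading characters right to left:
  Position 9: 'a'
  Position 8: 'p'
  Position 7: 'b'
  Position 6: 'b'
  Position 5: 'a'
  Position 4: 'n'
  Position 3: 'a'
  Position 2: 'm'
  Position 1: 'k'
  Position 0: 'k'
Reversed: apbbanamkk

apbbanamkk


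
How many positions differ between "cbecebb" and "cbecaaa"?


Comparing "cbecebb" and "cbecaaa" position by position:
  Position 0: 'c' vs 'c' => same
  Position 1: 'b' vs 'b' => same
  Position 2: 'e' vs 'e' => same
  Position 3: 'c' vs 'c' => same
  Position 4: 'e' vs 'a' => DIFFER
  Position 5: 'b' vs 'a' => DIFFER
  Position 6: 'b' vs 'a' => DIFFER
Positions that differ: 3

3


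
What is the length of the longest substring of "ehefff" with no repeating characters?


Input: "ehefff"
Sliding window (track last position of each char):
  Position 0 ('e'): window [0,0] length 1 -- new best
  Position 1 ('h'): window [0,1] length 2 -- new best
  Position 2 ('e'): repeat (last at 0), move window start to 1
  Position 2 ('e'): window [1,2] length 2
  Position 3 ('f'): window [1,3] length 3 -- new best
  Position 4 ('f'): repeat (last at 3), move window start to 4
  Position 4 ('f'): window [4,4] length 1
  Position 5 ('f'): repeat (last at 4), move window start to 5
  Position 5 ('f'): window [5,5] length 1
Longest substring with no repeats: "hef" with length 3

3


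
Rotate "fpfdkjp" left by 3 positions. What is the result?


Input: "fpfdkjp", rotate left by 3
First 3 characters: "fpf"
Remaining characters: "dkjp"
Concatenate remaining + first: "dkjp" + "fpf" = "dkjpfpf"

dkjpfpf


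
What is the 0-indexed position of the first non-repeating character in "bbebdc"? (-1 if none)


Input: bbebdc
Character frequencies:
  'b': 3
  'c': 1
  'd': 1
  'e': 1
Scanning left to right for freq == 1:
  Position 0 ('b'): freq=3, skip
  Position 1 ('b'): freq=3, skip
  Position 2 ('e'): unique! => answer = 2

2


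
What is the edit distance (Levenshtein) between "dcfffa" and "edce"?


Computing edit distance: "dcfffa" -> "edce"
DP table:
           e    d    c    e
      0    1    2    3    4
  d   1    1    1    2    3
  c   2    2    2    1    2
  f   3    3    3    2    2
  f   4    4    4    3    3
  f   5    5    5    4    4
  a   6    6    6    5    5
Edit distance = dp[6][4] = 5

5


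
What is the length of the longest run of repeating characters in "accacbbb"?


Input: "accacbbb"
Scanning for longest run:
  Position 1 ('c'): new char, reset run to 1
  Position 2 ('c'): continues run of 'c', length=2
  Position 3 ('a'): new char, reset run to 1
  Position 4 ('c'): new char, reset run to 1
  Position 5 ('b'): new char, reset run to 1
  Position 6 ('b'): continues run of 'b', length=2
  Position 7 ('b'): continues run of 'b', length=3
Longest run: 'b' with length 3

3


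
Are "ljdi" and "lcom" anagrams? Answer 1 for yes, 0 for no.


Strings: "ljdi", "lcom"
Sorted first:  dijl
Sorted second: clmo
Differ at position 0: 'd' vs 'c' => not anagrams

0


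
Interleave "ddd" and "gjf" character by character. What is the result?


Interleaving "ddd" and "gjf":
  Position 0: 'd' from first, 'g' from second => "dg"
  Position 1: 'd' from first, 'j' from second => "dj"
  Position 2: 'd' from first, 'f' from second => "df"
Result: dgdjdf

dgdjdf


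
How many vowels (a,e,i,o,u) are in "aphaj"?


Input: aphaj
Checking each character:
  'a' at position 0: vowel (running total: 1)
  'p' at position 1: consonant
  'h' at position 2: consonant
  'a' at position 3: vowel (running total: 2)
  'j' at position 4: consonant
Total vowels: 2

2


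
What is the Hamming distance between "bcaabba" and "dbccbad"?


Comparing "bcaabba" and "dbccbad" position by position:
  Position 0: 'b' vs 'd' => differ
  Position 1: 'c' vs 'b' => differ
  Position 2: 'a' vs 'c' => differ
  Position 3: 'a' vs 'c' => differ
  Position 4: 'b' vs 'b' => same
  Position 5: 'b' vs 'a' => differ
  Position 6: 'a' vs 'd' => differ
Total differences (Hamming distance): 6

6


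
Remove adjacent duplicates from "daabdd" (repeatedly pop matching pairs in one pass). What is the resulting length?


Input: daabdd
Stack-based adjacent duplicate removal:
  Read 'd': push. Stack: d
  Read 'a': push. Stack: da
  Read 'a': matches stack top 'a' => pop. Stack: d
  Read 'b': push. Stack: db
  Read 'd': push. Stack: dbd
  Read 'd': matches stack top 'd' => pop. Stack: db
Final stack: "db" (length 2)

2


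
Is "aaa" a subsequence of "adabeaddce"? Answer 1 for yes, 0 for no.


Check if "aaa" is a subsequence of "adabeaddce"
Greedy scan:
  Position 0 ('a'): matches sub[0] = 'a'
  Position 1 ('d'): no match needed
  Position 2 ('a'): matches sub[1] = 'a'
  Position 3 ('b'): no match needed
  Position 4 ('e'): no match needed
  Position 5 ('a'): matches sub[2] = 'a'
  Position 6 ('d'): no match needed
  Position 7 ('d'): no match needed
  Position 8 ('c'): no match needed
  Position 9 ('e'): no match needed
All 3 characters matched => is a subsequence

1


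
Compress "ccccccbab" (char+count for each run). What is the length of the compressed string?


Input: ccccccbab
Runs:
  'c' x 6 => "c6"
  'b' x 1 => "b1"
  'a' x 1 => "a1"
  'b' x 1 => "b1"
Compressed: "c6b1a1b1"
Compressed length: 8

8


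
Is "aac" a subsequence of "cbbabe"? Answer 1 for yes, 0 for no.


Check if "aac" is a subsequence of "cbbabe"
Greedy scan:
  Position 0 ('c'): no match needed
  Position 1 ('b'): no match needed
  Position 2 ('b'): no match needed
  Position 3 ('a'): matches sub[0] = 'a'
  Position 4 ('b'): no match needed
  Position 5 ('e'): no match needed
Only matched 1/3 characters => not a subsequence

0


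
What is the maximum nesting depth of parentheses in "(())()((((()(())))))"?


Input: "(())()((((()(())))))"
Tracking depth:
  Position 0 '(': depth becomes 1
  Position 1 '(': depth becomes 2
  Position 2 ')': depth becomes 1
  Position 3 ')': depth becomes 0
  Position 4 '(': depth becomes 1
  Position 5 ')': depth becomes 0
  Position 6 '(': depth becomes 1
  Position 7 '(': depth becomes 2
  Position 8 '(': depth becomes 3
  Position 9 '(': depth becomes 4
  Position 10 '(': depth becomes 5
  Position 11 ')': depth becomes 4
  Position 12 '(': depth becomes 5
  Position 13 '(': depth becomes 6
  Position 14 ')': depth becomes 5
  Position 15 ')': depth becomes 4
  Position 16 ')': depth becomes 3
  Position 17 ')': depth becomes 2
  Position 18 ')': depth becomes 1
  Position 19 ')': depth becomes 0
Maximum depth reached: 6

6


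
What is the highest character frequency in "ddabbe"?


Input: ddabbe
Character counts:
  'a': 1
  'b': 2
  'd': 2
  'e': 1
Maximum frequency: 2

2


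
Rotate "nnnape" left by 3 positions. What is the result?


Input: "nnnape", rotate left by 3
First 3 characters: "nnn"
Remaining characters: "ape"
Concatenate remaining + first: "ape" + "nnn" = "apennn"

apennn


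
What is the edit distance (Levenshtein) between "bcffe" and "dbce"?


Computing edit distance: "bcffe" -> "dbce"
DP table:
           d    b    c    e
      0    1    2    3    4
  b   1    1    1    2    3
  c   2    2    2    1    2
  f   3    3    3    2    2
  f   4    4    4    3    3
  e   5    5    5    4    3
Edit distance = dp[5][4] = 3

3


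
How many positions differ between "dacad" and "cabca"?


Comparing "dacad" and "cabca" position by position:
  Position 0: 'd' vs 'c' => DIFFER
  Position 1: 'a' vs 'a' => same
  Position 2: 'c' vs 'b' => DIFFER
  Position 3: 'a' vs 'c' => DIFFER
  Position 4: 'd' vs 'a' => DIFFER
Positions that differ: 4

4


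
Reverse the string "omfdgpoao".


Input: omfdgpoao
Reading characters right to left:
  Position 8: 'o'
  Position 7: 'a'
  Position 6: 'o'
  Position 5: 'p'
  Position 4: 'g'
  Position 3: 'd'
  Position 2: 'f'
  Position 1: 'm'
  Position 0: 'o'
Reversed: oaopgdfmo

oaopgdfmo


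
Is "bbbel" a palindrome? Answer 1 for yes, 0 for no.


Input: bbbel
Reversed: lebbb
  Compare pos 0 ('b') with pos 4 ('l'): MISMATCH
  Compare pos 1 ('b') with pos 3 ('e'): MISMATCH
Result: not a palindrome

0


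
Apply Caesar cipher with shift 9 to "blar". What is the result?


Caesar cipher: shift "blar" by 9
  'b' (pos 1) + 9 = pos 10 = 'k'
  'l' (pos 11) + 9 = pos 20 = 'u'
  'a' (pos 0) + 9 = pos 9 = 'j'
  'r' (pos 17) + 9 = pos 0 = 'a'
Result: kuja

kuja


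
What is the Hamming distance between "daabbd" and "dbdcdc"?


Comparing "daabbd" and "dbdcdc" position by position:
  Position 0: 'd' vs 'd' => same
  Position 1: 'a' vs 'b' => differ
  Position 2: 'a' vs 'd' => differ
  Position 3: 'b' vs 'c' => differ
  Position 4: 'b' vs 'd' => differ
  Position 5: 'd' vs 'c' => differ
Total differences (Hamming distance): 5

5


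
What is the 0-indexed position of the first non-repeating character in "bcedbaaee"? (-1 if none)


Input: bcedbaaee
Character frequencies:
  'a': 2
  'b': 2
  'c': 1
  'd': 1
  'e': 3
Scanning left to right for freq == 1:
  Position 0 ('b'): freq=2, skip
  Position 1 ('c'): unique! => answer = 1

1


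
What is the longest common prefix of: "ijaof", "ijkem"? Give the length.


Words: ijaof, ijkem
  Position 0: all 'i' => match
  Position 1: all 'j' => match
  Position 2: ('a', 'k') => mismatch, stop
LCP = "ij" (length 2)

2


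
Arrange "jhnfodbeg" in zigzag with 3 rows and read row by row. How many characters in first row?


Zigzag "jhnfodbeg" into 3 rows:
Placing characters:
  'j' => row 0
  'h' => row 1
  'n' => row 2
  'f' => row 1
  'o' => row 0
  'd' => row 1
  'b' => row 2
  'e' => row 1
  'g' => row 0
Rows:
  Row 0: "jog"
  Row 1: "hfde"
  Row 2: "nb"
First row length: 3

3


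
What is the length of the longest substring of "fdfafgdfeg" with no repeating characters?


Input: "fdfafgdfeg"
Sliding window (track last position of each char):
  Position 0 ('f'): window [0,0] length 1 -- new best
  Position 1 ('d'): window [0,1] length 2 -- new best
  Position 2 ('f'): repeat (last at 0), move window start to 1
  Position 2 ('f'): window [1,2] length 2
  Position 3 ('a'): window [1,3] length 3 -- new best
  Position 4 ('f'): repeat (last at 2), move window start to 3
  Position 4 ('f'): window [3,4] length 2
  Position 5 ('g'): window [3,5] length 3
  Position 6 ('d'): window [3,6] length 4 -- new best
  Position 7 ('f'): repeat (last at 4), move window start to 5
  Position 7 ('f'): window [5,7] length 3
  Position 8 ('e'): window [5,8] length 4
  Position 9 ('g'): repeat (last at 5), move window start to 6
  Position 9 ('g'): window [6,9] length 4
Longest substring with no repeats: "afgd" with length 4

4


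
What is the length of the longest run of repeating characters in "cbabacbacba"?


Input: "cbabacbacba"
Scanning for longest run:
  Position 1 ('b'): new char, reset run to 1
  Position 2 ('a'): new char, reset run to 1
  Position 3 ('b'): new char, reset run to 1
  Position 4 ('a'): new char, reset run to 1
  Position 5 ('c'): new char, reset run to 1
  Position 6 ('b'): new char, reset run to 1
  Position 7 ('a'): new char, reset run to 1
  Position 8 ('c'): new char, reset run to 1
  Position 9 ('b'): new char, reset run to 1
  Position 10 ('a'): new char, reset run to 1
Longest run: 'c' with length 1

1


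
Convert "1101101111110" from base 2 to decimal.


Input: "1101101111110" in base 2
Positional expansion:
  Digit '1' (value 1) x 2^12 = 4096
  Digit '1' (value 1) x 2^11 = 2048
  Digit '0' (value 0) x 2^10 = 0
  Digit '1' (value 1) x 2^9 = 512
  Digit '1' (value 1) x 2^8 = 256
  Digit '0' (value 0) x 2^7 = 0
  Digit '1' (value 1) x 2^6 = 64
  Digit '1' (value 1) x 2^5 = 32
  Digit '1' (value 1) x 2^4 = 16
  Digit '1' (value 1) x 2^3 = 8
  Digit '1' (value 1) x 2^2 = 4
  Digit '1' (value 1) x 2^1 = 2
  Digit '0' (value 0) x 2^0 = 0
Sum = 7038

7038


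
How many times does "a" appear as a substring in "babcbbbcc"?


Searching for "a" in "babcbbbcc"
Scanning each position:
  Position 0: "b" => no
  Position 1: "a" => MATCH
  Position 2: "b" => no
  Position 3: "c" => no
  Position 4: "b" => no
  Position 5: "b" => no
  Position 6: "b" => no
  Position 7: "c" => no
  Position 8: "c" => no
Total occurrences: 1

1


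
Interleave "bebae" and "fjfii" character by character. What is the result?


Interleaving "bebae" and "fjfii":
  Position 0: 'b' from first, 'f' from second => "bf"
  Position 1: 'e' from first, 'j' from second => "ej"
  Position 2: 'b' from first, 'f' from second => "bf"
  Position 3: 'a' from first, 'i' from second => "ai"
  Position 4: 'e' from first, 'i' from second => "ei"
Result: bfejbfaiei

bfejbfaiei


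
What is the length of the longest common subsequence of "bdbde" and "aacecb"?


LCS of "bdbde" and "aacecb"
DP table:
           a    a    c    e    c    b
      0    0    0    0    0    0    0
  b   0    0    0    0    0    0    1
  d   0    0    0    0    0    0    1
  b   0    0    0    0    0    0    1
  d   0    0    0    0    0    0    1
  e   0    0    0    0    1    1    1
LCS length = dp[5][6] = 1

1


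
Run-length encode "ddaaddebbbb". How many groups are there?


Input: ddaaddebbbb
Scanning for consecutive runs:
  Group 1: 'd' x 2 (positions 0-1)
  Group 2: 'a' x 2 (positions 2-3)
  Group 3: 'd' x 2 (positions 4-5)
  Group 4: 'e' x 1 (positions 6-6)
  Group 5: 'b' x 4 (positions 7-10)
Total groups: 5

5
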